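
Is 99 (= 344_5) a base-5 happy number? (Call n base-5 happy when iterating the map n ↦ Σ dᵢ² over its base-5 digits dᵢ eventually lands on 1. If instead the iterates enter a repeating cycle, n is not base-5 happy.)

base-5 happy

99 = (3,4,4)_5 → 3² + 4² + 4² = 9 + 16 + 16 = 41
41 = (1,3,1)_5 → 1² + 3² + 1² = 1 + 9 + 1 = 11
11 = (2,1)_5 → 2² + 1² = 4 + 1 = 5
5 = (1,0)_5 → 1² + 0² = 1 + 0 = 1  — reached 1.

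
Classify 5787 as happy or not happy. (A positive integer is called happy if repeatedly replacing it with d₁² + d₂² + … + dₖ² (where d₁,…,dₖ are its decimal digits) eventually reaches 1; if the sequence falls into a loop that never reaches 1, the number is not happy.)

5787 → 5² + 7² + 8² + 7² = 187
187 → 1² + 8² + 7² = 114
114 → 1² + 1² + 4² = 18
18 → 1² + 8² = 65
65 → 6² + 5² = 61
61 → 6² + 1² = 37
37 → 3² + 7² = 58
58 → 5² + 8² = 89
89 → 8² + 9² = 145
145 → 1² + 4² + 5² = 42
42 → 4² + 2² = 20
20 → 2² + 0² = 4
4 → 4² = 16
16 → 1² + 6² = 37  — 37 already seen; the sequence cycles without reaching 1.

not happy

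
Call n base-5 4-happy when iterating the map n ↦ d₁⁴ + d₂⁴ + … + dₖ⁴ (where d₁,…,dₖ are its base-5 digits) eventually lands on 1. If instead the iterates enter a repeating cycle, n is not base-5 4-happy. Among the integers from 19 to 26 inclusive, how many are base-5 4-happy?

19: 19 → 337 → 129 → 257 → 33 → 83 → 163 → 99 → 593 → 499 → 849 → 595 → 593  — not base-5 4-happy
20: 20 → 256 → 18 → 162 → 34 → 258 → 98 → 418 → 244 → 594 → 674 → 514 → 528 → 338 → 194 → 354 → 528  — not base-5 4-happy
21: 21 → 257 → 33 → 83 → 163 → 99 → 593 → 499 → 849 → 595 → 593  — not base-5 4-happy
22: 22 → 272 → 288 → 114 → 528 → 338 → 194 → 354 → 528  — not base-5 4-happy
23: 23 → 337 → 129 → 257 → 33 → 83 → 163 → 99 → 593 → 499 → 849 → 595 → 593  — not base-5 4-happy
24: 24 → 512 → 288 → 114 → 528 → 338 → 194 → 354 → 528  — not base-5 4-happy
25: 25 → 1  — base-5 4-happy
26: 26 → 2 → 16 → 82 → 98 → 418 → 244 → 594 → 674 → 514 → 528 → 338 → 194 → 354 → 528  — not base-5 4-happy
base-5 4-happy: 25

1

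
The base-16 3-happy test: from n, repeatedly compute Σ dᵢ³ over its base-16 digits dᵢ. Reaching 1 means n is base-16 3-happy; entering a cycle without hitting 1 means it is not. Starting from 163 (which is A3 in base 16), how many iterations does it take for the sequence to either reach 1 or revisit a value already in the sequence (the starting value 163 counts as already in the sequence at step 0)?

163 = (10,3)_16 → 10³ + 3³ = 1027
1027 = (4,0,3)_16 → 4³ + 0³ + 3³ = 91
91 = (5,11)_16 → 5³ + 11³ = 1456
1456 = (5,11,0)_16 → 5³ + 11³ + 0³ = 1456  — 1456 repeats.
That took 4 steps.

4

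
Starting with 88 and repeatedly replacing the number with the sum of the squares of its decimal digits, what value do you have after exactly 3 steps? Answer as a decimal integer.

117

88 → 8² + 8² = 128
128 → 1² + 2² + 8² = 69
69 → 6² + 9² = 117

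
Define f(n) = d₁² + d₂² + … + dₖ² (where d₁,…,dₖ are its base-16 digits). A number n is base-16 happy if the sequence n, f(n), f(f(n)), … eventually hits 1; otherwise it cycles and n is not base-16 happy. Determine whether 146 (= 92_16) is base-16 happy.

not base-16 happy

146 = (9,2)_16 → 9² + 2² = 81 + 4 = 85
85 = (5,5)_16 → 5² + 5² = 25 + 25 = 50
50 = (3,2)_16 → 3² + 2² = 9 + 4 = 13
13 = (13)_16 → 13² = 169
169 = (10,9)_16 → 10² + 9² = 100 + 81 = 181
181 = (11,5)_16 → 11² + 5² = 121 + 25 = 146  — 146 already seen; the sequence cycles without reaching 1.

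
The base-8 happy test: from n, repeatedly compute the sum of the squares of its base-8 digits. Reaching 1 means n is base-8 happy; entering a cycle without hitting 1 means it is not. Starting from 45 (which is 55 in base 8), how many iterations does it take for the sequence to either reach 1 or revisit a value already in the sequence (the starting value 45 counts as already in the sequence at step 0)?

6

45 = (5,5)_8 → 5² + 5² = 25 + 25 = 50
50 = (6,2)_8 → 6² + 2² = 36 + 4 = 40
40 = (5,0)_8 → 5² + 0² = 25 + 0 = 25
25 = (3,1)_8 → 3² + 1² = 9 + 1 = 10
10 = (1,2)_8 → 1² + 2² = 1 + 4 = 5
5 = (5)_8 → 5² = 25  — 25 repeats.
That took 6 steps.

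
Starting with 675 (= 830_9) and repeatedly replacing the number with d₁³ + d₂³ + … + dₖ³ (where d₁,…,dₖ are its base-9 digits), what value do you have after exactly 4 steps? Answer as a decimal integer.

675 = (8,3,0)_9 → 8³ + 3³ + 0³ = 539
539 = (6,5,8)_9 → 6³ + 5³ + 8³ = 853
853 = (1,1,4,7)_9 → 1³ + 1³ + 4³ + 7³ = 409
409 = (5,0,4)_9 → 5³ + 0³ + 4³ = 189

189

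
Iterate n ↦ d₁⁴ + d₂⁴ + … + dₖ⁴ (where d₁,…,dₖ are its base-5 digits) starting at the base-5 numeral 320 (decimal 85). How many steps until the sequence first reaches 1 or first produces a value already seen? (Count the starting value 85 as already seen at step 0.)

85 = (3,2,0)_5 → 3⁴ + 2⁴ + 0⁴ = 81 + 16 + 0 = 97
97 = (3,4,2)_5 → 3⁴ + 4⁴ + 2⁴ = 81 + 256 + 16 = 353
353 = (2,4,0,3)_5 → 2⁴ + 4⁴ + 0⁴ + 3⁴ = 16 + 256 + 0 + 81 = 353  — 353 repeats.
That took 3 steps.

3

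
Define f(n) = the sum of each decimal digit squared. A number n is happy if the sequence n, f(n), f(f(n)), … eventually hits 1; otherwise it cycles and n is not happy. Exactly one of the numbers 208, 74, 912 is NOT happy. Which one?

208: 208 → 68 → 100 → 1  — reaches 1 (happy)
74: 74 → 65 → 61 → 37 → 58 → 89 → 145 → 42 → 20 → 4 → 16 → 37  — repeats 37 (not happy)
912: 912 → 86 → 100 → 1  — reaches 1 (happy)

74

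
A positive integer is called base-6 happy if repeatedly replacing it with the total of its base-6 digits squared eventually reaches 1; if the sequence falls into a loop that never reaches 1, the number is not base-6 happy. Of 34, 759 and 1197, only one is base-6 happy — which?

34: 34 → 41 → 26 → 20 → 13 → 5 → 25 → 17 → 29 → 41  — repeats 41 (not base-6 happy)
759: 759 → 27 → 25 → 17 → 29 → 41 → 26 → 20 → 13 → 5 → 25  — repeats 25 (not base-6 happy)
1197: 1197 → 44 → 6 → 1  — reaches 1 (base-6 happy)

1197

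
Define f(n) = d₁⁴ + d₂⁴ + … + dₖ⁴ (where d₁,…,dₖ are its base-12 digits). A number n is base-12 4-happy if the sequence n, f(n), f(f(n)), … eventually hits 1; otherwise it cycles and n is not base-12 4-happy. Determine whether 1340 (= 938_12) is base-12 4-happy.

1340 = (9,3,8)_12 → 9⁴ + 3⁴ + 8⁴ = 6561 + 81 + 4096 = 10738
10738 = (6,2,6,10)_12 → 6⁴ + 2⁴ + 6⁴ + 10⁴ = 1296 + 16 + 1296 + 10000 = 12608
12608 = (7,3,6,8)_12 → 7⁴ + 3⁴ + 6⁴ + 8⁴ = 2401 + 81 + 1296 + 4096 = 7874
7874 = (4,6,8,2)_12 → 4⁴ + 6⁴ + 8⁴ + 2⁴ = 256 + 1296 + 4096 + 16 = 5664
5664 = (3,3,4,0)_12 → 3⁴ + 3⁴ + 4⁴ + 0⁴ = 81 + 81 + 256 + 0 = 418
418 = (2,10,10)_12 → 2⁴ + 10⁴ + 10⁴ = 16 + 10000 + 10000 = 20016
20016 = (11,7,0,0)_12 → 11⁴ + 7⁴ + 0⁴ + 0⁴ = 14641 + 2401 + 0 + 0 = 17042
17042 = (9,10,4,2)_12 → 9⁴ + 10⁴ + 4⁴ + 2⁴ = 6561 + 10000 + 256 + 16 = 16833
16833 = (9,8,10,9)_12 → 9⁴ + 8⁴ + 10⁴ + 9⁴ = 6561 + 4096 + 10000 + 6561 = 27218
27218 = (1,3,9,0,2)_12 → 1⁴ + 3⁴ + 9⁴ + 0⁴ + 2⁴ = 1 + 81 + 6561 + 0 + 16 = 6659
6659 = (3,10,2,11)_12 → 3⁴ + 10⁴ + 2⁴ + 11⁴ = 81 + 10000 + 16 + 14641 = 24738
24738 = (1,2,3,9,6)_12 → 1⁴ + 2⁴ + 3⁴ + 9⁴ + 6⁴ = 1 + 16 + 81 + 6561 + 1296 = 7955
7955 = (4,7,2,11)_12 → 4⁴ + 7⁴ + 2⁴ + 11⁴ = 256 + 2401 + 16 + 14641 = 17314
17314 = (10,0,2,10)_12 → 10⁴ + 0⁴ + 2⁴ + 10⁴ = 10000 + 0 + 16 + 10000 = 20016  — 20016 already seen; the sequence cycles without reaching 1.

not base-12 4-happy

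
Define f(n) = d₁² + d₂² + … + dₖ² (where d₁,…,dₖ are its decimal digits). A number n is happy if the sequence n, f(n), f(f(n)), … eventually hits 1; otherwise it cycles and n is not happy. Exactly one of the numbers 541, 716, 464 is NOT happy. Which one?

541

541: 541 → 42 → 20 → 4 → 16 → 37 → 58 → 89 → 145 → 42  — repeats 42 (not happy)
716: 716 → 86 → 100 → 1  — reaches 1 (happy)
464: 464 → 68 → 100 → 1  — reaches 1 (happy)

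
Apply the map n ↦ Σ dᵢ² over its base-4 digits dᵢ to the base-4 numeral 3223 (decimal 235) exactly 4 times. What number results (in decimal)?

235 = (3,2,2,3)_4 → 26
26 = (1,2,2)_4 → 9
9 = (2,1)_4 → 5
5 = (1,1)_4 → 2

2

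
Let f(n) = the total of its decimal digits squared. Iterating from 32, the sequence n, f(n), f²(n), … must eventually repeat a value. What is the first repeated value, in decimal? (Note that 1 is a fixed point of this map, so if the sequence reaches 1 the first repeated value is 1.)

1

32 → 3² + 2² = 13
13 → 1² + 3² = 10
10 → 1² + 0² = 1  — reached the fixed point 1.
1 → 1, so 1 is the first repeated value.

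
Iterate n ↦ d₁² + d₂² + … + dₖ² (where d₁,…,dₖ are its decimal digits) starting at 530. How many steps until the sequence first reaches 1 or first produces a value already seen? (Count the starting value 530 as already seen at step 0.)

530 → 5² + 3² + 0² = 34
34 → 3² + 4² = 25
25 → 2² + 5² = 29
29 → 2² + 9² = 85
85 → 8² + 5² = 89
89 → 8² + 9² = 145
145 → 1² + 4² + 5² = 42
42 → 4² + 2² = 20
20 → 2² + 0² = 4
4 → 4² = 16
16 → 1² + 6² = 37
37 → 3² + 7² = 58
58 → 5² + 8² = 89  — 89 repeats.
That took 13 steps.

13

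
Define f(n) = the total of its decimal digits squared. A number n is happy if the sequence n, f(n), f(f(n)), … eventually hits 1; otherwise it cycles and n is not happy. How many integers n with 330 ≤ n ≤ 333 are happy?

1

330: 330 → 18 → 65 → 61 → 37 → 58 → 89 → 145 → 42 → 20 → 4 → 16 → 37  — not happy
331: 331 → 19 → 82 → 68 → 100 → 1  — happy
332: 332 → 22 → 8 → 64 → 52 → 29 → 85 → 89 → 145 → 42 → 20 → 4 → 16 → 37 → 58 → 89  — not happy
333: 333 → 27 → 53 → 34 → 25 → 29 → 85 → 89 → 145 → 42 → 20 → 4 → 16 → 37 → 58 → 89  — not happy
happy: 331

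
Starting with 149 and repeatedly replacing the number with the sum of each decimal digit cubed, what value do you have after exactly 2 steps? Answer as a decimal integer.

1136

149 → 1³ + 4³ + 9³ = 1 + 64 + 729 = 794
794 → 7³ + 9³ + 4³ = 343 + 729 + 64 = 1136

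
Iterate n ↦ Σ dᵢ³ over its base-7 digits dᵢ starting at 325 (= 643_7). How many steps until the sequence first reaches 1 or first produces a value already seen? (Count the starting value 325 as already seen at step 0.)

325 = (6,4,3)_7 → 6³ + 4³ + 3³ = 216 + 64 + 27 = 307
307 = (6,1,6)_7 → 6³ + 1³ + 6³ = 216 + 1 + 216 = 433
433 = (1,1,5,6)_7 → 1³ + 1³ + 5³ + 6³ = 1 + 1 + 125 + 216 = 343
343 = (1,0,0,0)_7 → 1³ + 0³ + 0³ + 0³ = 1 + 0 + 0 + 0 = 1  — reached 1.
That took 4 steps.

4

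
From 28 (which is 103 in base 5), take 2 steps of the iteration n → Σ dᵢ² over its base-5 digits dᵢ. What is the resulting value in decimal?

28 = (1,0,3)_5 → 1² + 0² + 3² = 10
10 = (2,0)_5 → 2² + 0² = 4

4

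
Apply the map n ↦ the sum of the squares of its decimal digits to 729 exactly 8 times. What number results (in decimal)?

145

729 → 134
134 → 26
26 → 40
40 → 16
16 → 37
37 → 58
58 → 89
89 → 145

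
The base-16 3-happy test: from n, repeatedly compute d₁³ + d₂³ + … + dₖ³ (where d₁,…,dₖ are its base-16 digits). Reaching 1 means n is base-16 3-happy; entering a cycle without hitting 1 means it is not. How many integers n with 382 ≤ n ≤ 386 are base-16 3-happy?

1

382: 382 → 3088 → 1729 → 1945 → 1801 → 1072 → 91 → 1456 → 1456  (repeats 1456)
383: 383 → 3719 → 3599 → 6119 → 3431 → 2756 → 2792 → 4256 → 1001 → 3500 → 4925 → 2252 → 3968 → 3887 → 6758 → 1433 → 1583 → 3599  (repeats 3599)
384: 384 → 513 → 9 → 729 → 2934 → 1890 → 567 → 378 → 1344 → 189 → 3528 → 4437 → 252 → 5103 → 6147 → 540 → 1737 → 2673 → 1344  (repeats 1344)
385: 385 → 514 → 16 → 1  (reaches 1)
386: 386 → 521 → 737 → 2753 → 2729 → 2729  (repeats 2729)
base-16 3-happy: 385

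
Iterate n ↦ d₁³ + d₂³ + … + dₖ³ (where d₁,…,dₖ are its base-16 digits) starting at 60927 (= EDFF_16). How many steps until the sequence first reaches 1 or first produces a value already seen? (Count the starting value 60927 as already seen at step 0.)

15

60927 = (14,13,15,15)_16 → 14³ + 13³ + 15³ + 15³ = 11691
11691 = (2,13,10,11)_16 → 2³ + 13³ + 10³ + 11³ = 4536
4536 = (1,1,11,8)_16 → 1³ + 1³ + 11³ + 8³ = 1845
1845 = (7,3,5)_16 → 7³ + 3³ + 5³ = 495
495 = (1,14,15)_16 → 1³ + 14³ + 15³ = 6120
6120 = (1,7,14,8)_16 → 1³ + 7³ + 14³ + 8³ = 3600
3600 = (14,1,0)_16 → 14³ + 1³ + 0³ = 2745
2745 = (10,11,9)_16 → 10³ + 11³ + 9³ = 3060
3060 = (11,15,4)_16 → 11³ + 15³ + 4³ = 4770
4770 = (1,2,10,2)_16 → 1³ + 2³ + 10³ + 2³ = 1017
1017 = (3,15,9)_16 → 3³ + 15³ + 9³ = 4131
4131 = (1,0,2,3)_16 → 1³ + 0³ + 2³ + 3³ = 36
36 = (2,4)_16 → 2³ + 4³ = 72
72 = (4,8)_16 → 4³ + 8³ = 576
576 = (2,4,0)_16 → 2³ + 4³ + 0³ = 72  — 72 repeats.
That took 15 steps.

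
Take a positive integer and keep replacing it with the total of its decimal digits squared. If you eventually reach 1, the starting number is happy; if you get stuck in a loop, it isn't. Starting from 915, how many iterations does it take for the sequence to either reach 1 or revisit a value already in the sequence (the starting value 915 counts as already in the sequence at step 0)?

915 → 9² + 1² + 5² = 81 + 1 + 25 = 107
107 → 1² + 0² + 7² = 1 + 0 + 49 = 50
50 → 5² + 0² = 25 + 0 = 25
25 → 2² + 5² = 4 + 25 = 29
29 → 2² + 9² = 4 + 81 = 85
85 → 8² + 5² = 64 + 25 = 89
89 → 8² + 9² = 64 + 81 = 145
145 → 1² + 4² + 5² = 1 + 16 + 25 = 42
42 → 4² + 2² = 16 + 4 = 20
20 → 2² + 0² = 4 + 0 = 4
4 → 4² = 16
16 → 1² + 6² = 1 + 36 = 37
37 → 3² + 7² = 9 + 49 = 58
58 → 5² + 8² = 25 + 64 = 89  — 89 repeats.
That took 14 steps.

14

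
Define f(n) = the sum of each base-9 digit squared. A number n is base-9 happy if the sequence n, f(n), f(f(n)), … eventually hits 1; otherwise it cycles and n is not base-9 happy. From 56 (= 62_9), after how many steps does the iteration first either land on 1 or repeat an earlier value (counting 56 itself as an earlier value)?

8

56 = (6,2)_9 → 6² + 2² = 40
40 = (4,4)_9 → 4² + 4² = 32
32 = (3,5)_9 → 3² + 5² = 34
34 = (3,7)_9 → 3² + 7² = 58
58 = (6,4)_9 → 6² + 4² = 52
52 = (5,7)_9 → 5² + 7² = 74
74 = (8,2)_9 → 8² + 2² = 68
68 = (7,5)_9 → 7² + 5² = 74  — 74 repeats.
That took 8 steps.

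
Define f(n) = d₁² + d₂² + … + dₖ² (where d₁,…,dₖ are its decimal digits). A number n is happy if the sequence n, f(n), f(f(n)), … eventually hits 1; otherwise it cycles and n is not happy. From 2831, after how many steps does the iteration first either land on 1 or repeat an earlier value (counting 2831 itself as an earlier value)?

2831 → 2² + 8² + 3² + 1² = 4 + 64 + 9 + 1 = 78
78 → 7² + 8² = 49 + 64 = 113
113 → 1² + 1² + 3² = 1 + 1 + 9 = 11
11 → 1² + 1² = 1 + 1 = 2
2 → 2² = 4
4 → 4² = 16
16 → 1² + 6² = 1 + 36 = 37
37 → 3² + 7² = 9 + 49 = 58
58 → 5² + 8² = 25 + 64 = 89
89 → 8² + 9² = 64 + 81 = 145
145 → 1² + 4² + 5² = 1 + 16 + 25 = 42
42 → 4² + 2² = 16 + 4 = 20
20 → 2² + 0² = 4 + 0 = 4  — 4 repeats.
That took 13 steps.

13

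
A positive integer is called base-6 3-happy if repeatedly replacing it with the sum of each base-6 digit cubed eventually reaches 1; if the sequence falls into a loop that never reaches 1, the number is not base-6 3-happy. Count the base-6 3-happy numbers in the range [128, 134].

128: 128 → 62 → 73 → 9 → 28 → 128  — not base-6 3-happy
129: 129 → 81 → 36 → 1  — base-6 3-happy
130: 130 → 118 → 92 → 43 → 3 → 27 → 91 → 36 → 1  — base-6 3-happy
131: 131 → 179 → 314 → 81 → 36 → 1  — base-6 3-happy
132: 132 → 91 → 36 → 1  — base-6 3-happy
133: 133 → 92 → 43 → 3 → 27 → 91 → 36 → 1  — base-6 3-happy
134: 134 → 99 → 99  — not base-6 3-happy
base-6 3-happy: 129, 130, 131, 132, 133

5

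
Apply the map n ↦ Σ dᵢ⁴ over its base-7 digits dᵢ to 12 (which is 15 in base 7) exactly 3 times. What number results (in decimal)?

1394

12 = (1,5)_7 → 1⁴ + 5⁴ = 626
626 = (1,5,5,3)_7 → 1⁴ + 5⁴ + 5⁴ + 3⁴ = 1332
1332 = (3,6,1,2)_7 → 3⁴ + 6⁴ + 1⁴ + 2⁴ = 1394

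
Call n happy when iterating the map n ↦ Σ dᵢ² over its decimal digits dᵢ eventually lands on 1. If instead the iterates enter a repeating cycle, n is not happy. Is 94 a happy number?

94 → 9² + 4² = 97
97 → 9² + 7² = 130
130 → 1² + 3² + 0² = 10
10 → 1² + 0² = 1  — reached 1.

happy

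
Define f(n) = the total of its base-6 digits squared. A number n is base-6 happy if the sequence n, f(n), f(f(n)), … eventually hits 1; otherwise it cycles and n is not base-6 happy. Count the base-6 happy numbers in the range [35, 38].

1

35: 35 → 50 → 9 → 10 → 17 → 29 → 41 → 26 → 20 → 13 → 5 → 25 → 17  — not base-6 happy
36: 36 → 1  — base-6 happy
37: 37 → 2 → 4 → 16 → 20 → 13 → 5 → 25 → 17 → 29 → 41 → 26 → 20  — not base-6 happy
38: 38 → 5 → 25 → 17 → 29 → 41 → 26 → 20 → 13 → 5  — not base-6 happy
base-6 happy: 36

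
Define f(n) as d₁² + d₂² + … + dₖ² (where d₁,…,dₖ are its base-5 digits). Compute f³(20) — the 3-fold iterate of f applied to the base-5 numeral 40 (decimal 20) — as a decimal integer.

4

20 = (4,0)_5 → 4² + 0² = 16 + 0 = 16
16 = (3,1)_5 → 3² + 1² = 9 + 1 = 10
10 = (2,0)_5 → 2² + 0² = 4 + 0 = 4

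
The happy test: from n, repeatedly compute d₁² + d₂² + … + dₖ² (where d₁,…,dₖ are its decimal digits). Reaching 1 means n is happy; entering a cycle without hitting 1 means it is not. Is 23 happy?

23 → 13
13 → 10
10 → 1  — reached 1.

happy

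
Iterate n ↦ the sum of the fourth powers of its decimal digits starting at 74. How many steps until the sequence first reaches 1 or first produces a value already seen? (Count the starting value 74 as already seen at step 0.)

9

74 → 7⁴ + 4⁴ = 2401 + 256 = 2657
2657 → 2⁴ + 6⁴ + 5⁴ + 7⁴ = 16 + 1296 + 625 + 2401 = 4338
4338 → 4⁴ + 3⁴ + 3⁴ + 8⁴ = 256 + 81 + 81 + 4096 = 4514
4514 → 4⁴ + 5⁴ + 1⁴ + 4⁴ = 256 + 625 + 1 + 256 = 1138
1138 → 1⁴ + 1⁴ + 3⁴ + 8⁴ = 1 + 1 + 81 + 4096 = 4179
4179 → 4⁴ + 1⁴ + 7⁴ + 9⁴ = 256 + 1 + 2401 + 6561 = 9219
9219 → 9⁴ + 2⁴ + 1⁴ + 9⁴ = 6561 + 16 + 1 + 6561 = 13139
13139 → 1⁴ + 3⁴ + 1⁴ + 3⁴ + 9⁴ = 1 + 81 + 1 + 81 + 6561 = 6725
6725 → 6⁴ + 7⁴ + 2⁴ + 5⁴ = 1296 + 2401 + 16 + 625 = 4338  — 4338 repeats.
That took 9 steps.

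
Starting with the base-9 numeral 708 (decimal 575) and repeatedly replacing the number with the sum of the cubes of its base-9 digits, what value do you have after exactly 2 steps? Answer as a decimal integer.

127

575 = (7,0,8)_9 → 7³ + 0³ + 8³ = 855
855 = (1,1,5,0)_9 → 1³ + 1³ + 5³ + 0³ = 127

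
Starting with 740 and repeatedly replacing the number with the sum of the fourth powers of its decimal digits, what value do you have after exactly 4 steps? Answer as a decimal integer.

1138

740 → 7⁴ + 4⁴ + 0⁴ = 2401 + 256 + 0 = 2657
2657 → 2⁴ + 6⁴ + 5⁴ + 7⁴ = 16 + 1296 + 625 + 2401 = 4338
4338 → 4⁴ + 3⁴ + 3⁴ + 8⁴ = 256 + 81 + 81 + 4096 = 4514
4514 → 4⁴ + 5⁴ + 1⁴ + 4⁴ = 256 + 625 + 1 + 256 = 1138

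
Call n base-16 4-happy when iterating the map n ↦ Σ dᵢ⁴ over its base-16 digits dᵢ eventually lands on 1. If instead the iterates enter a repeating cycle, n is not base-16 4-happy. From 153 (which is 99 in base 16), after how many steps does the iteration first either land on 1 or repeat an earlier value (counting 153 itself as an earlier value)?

5

153 = (9,9)_16 → 9⁴ + 9⁴ = 6561 + 6561 = 13122
13122 = (3,3,4,2)_16 → 3⁴ + 3⁴ + 4⁴ + 2⁴ = 81 + 81 + 256 + 16 = 434
434 = (1,11,2)_16 → 1⁴ + 11⁴ + 2⁴ = 1 + 14641 + 16 = 14658
14658 = (3,9,4,2)_16 → 3⁴ + 9⁴ + 4⁴ + 2⁴ = 81 + 6561 + 256 + 16 = 6914
6914 = (1,11,0,2)_16 → 1⁴ + 11⁴ + 0⁴ + 2⁴ = 1 + 14641 + 0 + 16 = 14658  — 14658 repeats.
That took 5 steps.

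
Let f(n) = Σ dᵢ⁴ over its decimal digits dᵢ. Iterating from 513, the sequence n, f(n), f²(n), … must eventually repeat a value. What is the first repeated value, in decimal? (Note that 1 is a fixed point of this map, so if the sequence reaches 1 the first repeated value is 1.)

513 → 5⁴ + 1⁴ + 3⁴ = 707
707 → 7⁴ + 0⁴ + 7⁴ = 4802
4802 → 4⁴ + 8⁴ + 0⁴ + 2⁴ = 4368
4368 → 4⁴ + 3⁴ + 6⁴ + 8⁴ = 5729
5729 → 5⁴ + 7⁴ + 2⁴ + 9⁴ = 9603
9603 → 9⁴ + 6⁴ + 0⁴ + 3⁴ = 7938
7938 → 7⁴ + 9⁴ + 3⁴ + 8⁴ = 13139
13139 → 1⁴ + 3⁴ + 1⁴ + 3⁴ + 9⁴ = 6725
6725 → 6⁴ + 7⁴ + 2⁴ + 5⁴ = 4338
4338 → 4⁴ + 3⁴ + 3⁴ + 8⁴ = 4514
4514 → 4⁴ + 5⁴ + 1⁴ + 4⁴ = 1138
1138 → 1⁴ + 1⁴ + 3⁴ + 8⁴ = 4179
4179 → 4⁴ + 1⁴ + 7⁴ + 9⁴ = 9219
9219 → 9⁴ + 2⁴ + 1⁴ + 9⁴ = 13139  — 13139 already appeared earlier.

13139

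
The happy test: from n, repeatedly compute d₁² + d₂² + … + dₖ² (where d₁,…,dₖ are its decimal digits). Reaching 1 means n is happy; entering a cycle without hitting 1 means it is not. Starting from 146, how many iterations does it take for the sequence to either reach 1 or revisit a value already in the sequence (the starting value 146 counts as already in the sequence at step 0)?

146 → 1² + 4² + 6² = 1 + 16 + 36 = 53
53 → 5² + 3² = 25 + 9 = 34
34 → 3² + 4² = 9 + 16 = 25
25 → 2² + 5² = 4 + 25 = 29
29 → 2² + 9² = 4 + 81 = 85
85 → 8² + 5² = 64 + 25 = 89
89 → 8² + 9² = 64 + 81 = 145
145 → 1² + 4² + 5² = 1 + 16 + 25 = 42
42 → 4² + 2² = 16 + 4 = 20
20 → 2² + 0² = 4 + 0 = 4
4 → 4² = 16
16 → 1² + 6² = 1 + 36 = 37
37 → 3² + 7² = 9 + 49 = 58
58 → 5² + 8² = 25 + 64 = 89  — 89 repeats.
That took 14 steps.

14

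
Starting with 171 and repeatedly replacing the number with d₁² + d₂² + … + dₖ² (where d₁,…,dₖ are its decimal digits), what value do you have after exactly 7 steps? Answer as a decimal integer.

171 → 1² + 7² + 1² = 1 + 49 + 1 = 51
51 → 5² + 1² = 25 + 1 = 26
26 → 2² + 6² = 4 + 36 = 40
40 → 4² + 0² = 16 + 0 = 16
16 → 1² + 6² = 1 + 36 = 37
37 → 3² + 7² = 9 + 49 = 58
58 → 5² + 8² = 25 + 64 = 89

89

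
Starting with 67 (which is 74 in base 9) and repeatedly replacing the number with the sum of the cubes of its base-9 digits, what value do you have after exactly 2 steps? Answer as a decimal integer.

133

67 = (7,4)_9 → 407
407 = (5,0,2)_9 → 133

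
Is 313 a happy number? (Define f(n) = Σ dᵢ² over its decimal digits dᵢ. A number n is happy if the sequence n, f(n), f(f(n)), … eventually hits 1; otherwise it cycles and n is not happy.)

313 → 3² + 1² + 3² = 19
19 → 1² + 9² = 82
82 → 8² + 2² = 68
68 → 6² + 8² = 100
100 → 1² + 0² + 0² = 1  — reached 1.

happy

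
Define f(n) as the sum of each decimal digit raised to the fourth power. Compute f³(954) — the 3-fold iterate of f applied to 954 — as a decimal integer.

954 → 7442
7442 → 2929
2929 → 13154

13154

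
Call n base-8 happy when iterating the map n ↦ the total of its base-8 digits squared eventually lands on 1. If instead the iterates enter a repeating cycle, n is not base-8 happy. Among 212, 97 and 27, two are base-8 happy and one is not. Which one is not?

212

212: 212 → 29 → 34 → 20 → 20  — repeats 20 (not base-8 happy)
97: 97 → 18 → 8 → 1  — reaches 1 (base-8 happy)
27: 27 → 18 → 8 → 1  — reaches 1 (base-8 happy)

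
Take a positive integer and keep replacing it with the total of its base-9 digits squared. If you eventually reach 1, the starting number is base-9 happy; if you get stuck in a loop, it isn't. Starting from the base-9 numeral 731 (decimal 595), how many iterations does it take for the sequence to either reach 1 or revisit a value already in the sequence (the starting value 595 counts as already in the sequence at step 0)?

8

595 = (7,3,1)_9 → 7² + 3² + 1² = 59
59 = (6,5)_9 → 6² + 5² = 61
61 = (6,7)_9 → 6² + 7² = 85
85 = (1,0,4)_9 → 1² + 0² + 4² = 17
17 = (1,8)_9 → 1² + 8² = 65
65 = (7,2)_9 → 7² + 2² = 53
53 = (5,8)_9 → 5² + 8² = 89
89 = (1,0,8)_9 → 1² + 0² + 8² = 65  — 65 repeats.
That took 8 steps.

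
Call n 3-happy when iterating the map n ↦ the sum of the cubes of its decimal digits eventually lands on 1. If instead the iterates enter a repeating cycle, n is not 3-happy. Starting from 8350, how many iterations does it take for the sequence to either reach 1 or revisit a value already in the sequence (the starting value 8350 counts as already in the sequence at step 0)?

6

8350 → 8³ + 3³ + 5³ + 0³ = 664
664 → 6³ + 6³ + 4³ = 496
496 → 4³ + 9³ + 6³ = 1009
1009 → 1³ + 0³ + 0³ + 9³ = 730
730 → 7³ + 3³ + 0³ = 370
370 → 3³ + 7³ + 0³ = 370  — 370 repeats.
That took 6 steps.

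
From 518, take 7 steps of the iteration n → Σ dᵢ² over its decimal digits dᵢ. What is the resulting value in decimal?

89

518 → 5² + 1² + 8² = 90
90 → 9² + 0² = 81
81 → 8² + 1² = 65
65 → 6² + 5² = 61
61 → 6² + 1² = 37
37 → 3² + 7² = 58
58 → 5² + 8² = 89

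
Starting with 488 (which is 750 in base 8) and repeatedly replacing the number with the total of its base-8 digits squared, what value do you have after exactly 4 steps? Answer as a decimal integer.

488 = (7,5,0)_8 → 7² + 5² + 0² = 49 + 25 + 0 = 74
74 = (1,1,2)_8 → 1² + 1² + 2² = 1 + 1 + 4 = 6
6 = (6)_8 → 6² = 36
36 = (4,4)_8 → 4² + 4² = 16 + 16 = 32

32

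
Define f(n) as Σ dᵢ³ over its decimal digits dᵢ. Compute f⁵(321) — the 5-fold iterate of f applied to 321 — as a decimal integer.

321 → 3³ + 2³ + 1³ = 36
36 → 3³ + 6³ = 243
243 → 2³ + 4³ + 3³ = 99
99 → 9³ + 9³ = 1458
1458 → 1³ + 4³ + 5³ + 8³ = 702

702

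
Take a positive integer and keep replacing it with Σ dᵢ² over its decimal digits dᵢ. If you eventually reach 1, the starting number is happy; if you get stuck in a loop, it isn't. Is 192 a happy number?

192 → 1² + 9² + 2² = 1 + 81 + 4 = 86
86 → 8² + 6² = 64 + 36 = 100
100 → 1² + 0² + 0² = 1 + 0 + 0 = 1  — reached 1.

happy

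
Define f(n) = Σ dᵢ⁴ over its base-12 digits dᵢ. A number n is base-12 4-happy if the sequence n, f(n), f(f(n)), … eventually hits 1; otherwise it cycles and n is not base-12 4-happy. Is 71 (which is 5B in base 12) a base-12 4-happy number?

71 = (5,11)_12 → 5⁴ + 11⁴ = 625 + 14641 = 15266
15266 = (8,10,0,2)_12 → 8⁴ + 10⁴ + 0⁴ + 2⁴ = 4096 + 10000 + 0 + 16 = 14112
14112 = (8,2,0,0)_12 → 8⁴ + 2⁴ + 0⁴ + 0⁴ = 4096 + 16 + 0 + 0 = 4112
4112 = (2,4,6,8)_12 → 2⁴ + 4⁴ + 6⁴ + 8⁴ = 16 + 256 + 1296 + 4096 = 5664
5664 = (3,3,4,0)_12 → 3⁴ + 3⁴ + 4⁴ + 0⁴ = 81 + 81 + 256 + 0 = 418
418 = (2,10,10)_12 → 2⁴ + 10⁴ + 10⁴ = 16 + 10000 + 10000 = 20016
20016 = (11,7,0,0)_12 → 11⁴ + 7⁴ + 0⁴ + 0⁴ = 14641 + 2401 + 0 + 0 = 17042
17042 = (9,10,4,2)_12 → 9⁴ + 10⁴ + 4⁴ + 2⁴ = 6561 + 10000 + 256 + 16 = 16833
16833 = (9,8,10,9)_12 → 9⁴ + 8⁴ + 10⁴ + 9⁴ = 6561 + 4096 + 10000 + 6561 = 27218
27218 = (1,3,9,0,2)_12 → 1⁴ + 3⁴ + 9⁴ + 0⁴ + 2⁴ = 1 + 81 + 6561 + 0 + 16 = 6659
6659 = (3,10,2,11)_12 → 3⁴ + 10⁴ + 2⁴ + 11⁴ = 81 + 10000 + 16 + 14641 = 24738
24738 = (1,2,3,9,6)_12 → 1⁴ + 2⁴ + 3⁴ + 9⁴ + 6⁴ = 1 + 16 + 81 + 6561 + 1296 = 7955
7955 = (4,7,2,11)_12 → 4⁴ + 7⁴ + 2⁴ + 11⁴ = 256 + 2401 + 16 + 14641 = 17314
17314 = (10,0,2,10)_12 → 10⁴ + 0⁴ + 2⁴ + 10⁴ = 10000 + 0 + 16 + 10000 = 20016  — 20016 already seen; the sequence cycles without reaching 1.

not base-12 4-happy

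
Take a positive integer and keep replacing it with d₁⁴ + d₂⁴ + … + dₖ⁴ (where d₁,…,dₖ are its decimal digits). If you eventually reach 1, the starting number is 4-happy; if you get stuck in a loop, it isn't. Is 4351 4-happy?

not 4-happy

4351 → 4⁴ + 3⁴ + 5⁴ + 1⁴ = 256 + 81 + 625 + 1 = 963
963 → 9⁴ + 6⁴ + 3⁴ = 6561 + 1296 + 81 = 7938
7938 → 7⁴ + 9⁴ + 3⁴ + 8⁴ = 2401 + 6561 + 81 + 4096 = 13139
13139 → 1⁴ + 3⁴ + 1⁴ + 3⁴ + 9⁴ = 1 + 81 + 1 + 81 + 6561 = 6725
6725 → 6⁴ + 7⁴ + 2⁴ + 5⁴ = 1296 + 2401 + 16 + 625 = 4338
4338 → 4⁴ + 3⁴ + 3⁴ + 8⁴ = 256 + 81 + 81 + 4096 = 4514
4514 → 4⁴ + 5⁴ + 1⁴ + 4⁴ = 256 + 625 + 1 + 256 = 1138
1138 → 1⁴ + 1⁴ + 3⁴ + 8⁴ = 1 + 1 + 81 + 4096 = 4179
4179 → 4⁴ + 1⁴ + 7⁴ + 9⁴ = 256 + 1 + 2401 + 6561 = 9219
9219 → 9⁴ + 2⁴ + 1⁴ + 9⁴ = 6561 + 16 + 1 + 6561 = 13139  — 13139 already seen; the sequence cycles without reaching 1.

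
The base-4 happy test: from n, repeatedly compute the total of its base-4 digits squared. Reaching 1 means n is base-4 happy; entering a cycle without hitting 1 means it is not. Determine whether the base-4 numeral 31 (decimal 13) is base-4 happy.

13 = (3,1)_4 → 3² + 1² = 10
10 = (2,2)_4 → 2² + 2² = 8
8 = (2,0)_4 → 2² + 0² = 4
4 = (1,0)_4 → 1² + 0² = 1  — reached 1.

base-4 happy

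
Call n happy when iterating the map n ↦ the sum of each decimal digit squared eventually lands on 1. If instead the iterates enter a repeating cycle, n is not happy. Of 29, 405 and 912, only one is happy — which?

912

29: 29 → 85 → 89 → 145 → 42 → 20 → 4 → 16 → 37 → 58 → 89  — repeats 89 (not happy)
405: 405 → 41 → 17 → 50 → 25 → 29 → 85 → 89 → 145 → 42 → 20 → 4 → 16 → 37 → 58 → 89  — repeats 89 (not happy)
912: 912 → 86 → 100 → 1  — reaches 1 (happy)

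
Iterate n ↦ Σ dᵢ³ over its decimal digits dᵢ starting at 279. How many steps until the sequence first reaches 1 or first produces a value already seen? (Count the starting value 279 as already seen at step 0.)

4

279 → 2³ + 7³ + 9³ = 8 + 343 + 729 = 1080
1080 → 1³ + 0³ + 8³ + 0³ = 1 + 0 + 512 + 0 = 513
513 → 5³ + 1³ + 3³ = 125 + 1 + 27 = 153
153 → 1³ + 5³ + 3³ = 1 + 125 + 27 = 153  — 153 repeats.
That took 4 steps.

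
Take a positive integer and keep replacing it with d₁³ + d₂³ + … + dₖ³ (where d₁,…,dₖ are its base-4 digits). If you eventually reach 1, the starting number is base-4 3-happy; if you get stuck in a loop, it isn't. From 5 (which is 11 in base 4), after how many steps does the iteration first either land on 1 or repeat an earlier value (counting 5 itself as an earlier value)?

3

5 = (1,1)_4 → 1³ + 1³ = 1 + 1 = 2
2 = (2)_4 → 2³ = 8
8 = (2,0)_4 → 2³ + 0³ = 8 + 0 = 8  — 8 repeats.
That took 3 steps.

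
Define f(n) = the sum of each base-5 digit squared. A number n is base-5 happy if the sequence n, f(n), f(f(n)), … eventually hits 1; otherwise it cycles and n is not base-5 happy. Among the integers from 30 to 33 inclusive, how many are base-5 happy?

1

30: 30 → 2 → 4 → 16 → 10 → 4  (repeats 4)
31: 31 → 3 → 9 → 17 → 13 → 13  (repeats 13)
32: 32 → 6 → 2 → 4 → 16 → 10 → 4  (repeats 4)
33: 33 → 11 → 5 → 1  (reaches 1)
base-5 happy: 33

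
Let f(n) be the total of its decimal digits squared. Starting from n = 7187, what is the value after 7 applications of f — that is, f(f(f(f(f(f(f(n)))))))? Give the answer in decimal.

7187 → 7² + 1² + 8² + 7² = 49 + 1 + 64 + 49 = 163
163 → 1² + 6² + 3² = 1 + 36 + 9 = 46
46 → 4² + 6² = 16 + 36 = 52
52 → 5² + 2² = 25 + 4 = 29
29 → 2² + 9² = 4 + 81 = 85
85 → 8² + 5² = 64 + 25 = 89
89 → 8² + 9² = 64 + 81 = 145

145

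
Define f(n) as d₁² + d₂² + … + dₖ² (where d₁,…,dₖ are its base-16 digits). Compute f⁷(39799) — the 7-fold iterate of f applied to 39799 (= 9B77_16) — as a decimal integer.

39799 = (9,11,7,7)_16 → 9² + 11² + 7² + 7² = 300
300 = (1,2,12)_16 → 1² + 2² + 12² = 149
149 = (9,5)_16 → 9² + 5² = 106
106 = (6,10)_16 → 6² + 10² = 136
136 = (8,8)_16 → 8² + 8² = 128
128 = (8,0)_16 → 8² + 0² = 64
64 = (4,0)_16 → 4² + 0² = 16

16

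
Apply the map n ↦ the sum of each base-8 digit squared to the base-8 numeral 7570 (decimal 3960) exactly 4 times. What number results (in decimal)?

3960 = (7,5,7,0)_8 → 7² + 5² + 7² + 0² = 123
123 = (1,7,3)_8 → 1² + 7² + 3² = 59
59 = (7,3)_8 → 7² + 3² = 58
58 = (7,2)_8 → 7² + 2² = 53

53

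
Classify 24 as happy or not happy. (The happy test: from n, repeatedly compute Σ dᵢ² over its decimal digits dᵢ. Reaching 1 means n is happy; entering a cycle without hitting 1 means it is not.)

not happy

24 → 20
20 → 4
4 → 16
16 → 37
37 → 58
58 → 89
89 → 145
145 → 42
42 → 20  — 20 already seen; the sequence cycles without reaching 1.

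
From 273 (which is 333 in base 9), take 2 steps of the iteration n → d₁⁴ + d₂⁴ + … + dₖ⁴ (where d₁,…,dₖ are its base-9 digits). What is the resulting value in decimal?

81

273 = (3,3,3)_9 → 3⁴ + 3⁴ + 3⁴ = 243
243 = (3,0,0)_9 → 3⁴ + 0⁴ + 0⁴ = 81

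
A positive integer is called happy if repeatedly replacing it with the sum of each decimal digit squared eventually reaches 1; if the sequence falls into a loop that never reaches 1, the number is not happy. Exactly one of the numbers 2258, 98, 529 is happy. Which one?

2258

2258: 2258 → 97 → 130 → 10 → 1  — reaches 1 (happy)
98: 98 → 145 → 42 → 20 → 4 → 16 → 37 → 58 → 89 → 145  — repeats 145 (not happy)
529: 529 → 110 → 2 → 4 → 16 → 37 → 58 → 89 → 145 → 42 → 20 → 4  — repeats 4 (not happy)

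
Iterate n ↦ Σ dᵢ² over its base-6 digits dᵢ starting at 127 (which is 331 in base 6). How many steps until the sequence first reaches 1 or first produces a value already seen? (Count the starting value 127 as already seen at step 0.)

127 = (3,3,1)_6 → 3² + 3² + 1² = 9 + 9 + 1 = 19
19 = (3,1)_6 → 3² + 1² = 9 + 1 = 10
10 = (1,4)_6 → 1² + 4² = 1 + 16 = 17
17 = (2,5)_6 → 2² + 5² = 4 + 25 = 29
29 = (4,5)_6 → 4² + 5² = 16 + 25 = 41
41 = (1,0,5)_6 → 1² + 0² + 5² = 1 + 0 + 25 = 26
26 = (4,2)_6 → 4² + 2² = 16 + 4 = 20
20 = (3,2)_6 → 3² + 2² = 9 + 4 = 13
13 = (2,1)_6 → 2² + 1² = 4 + 1 = 5
5 = (5)_6 → 5² = 25
25 = (4,1)_6 → 4² + 1² = 16 + 1 = 17  — 17 repeats.
That took 11 steps.

11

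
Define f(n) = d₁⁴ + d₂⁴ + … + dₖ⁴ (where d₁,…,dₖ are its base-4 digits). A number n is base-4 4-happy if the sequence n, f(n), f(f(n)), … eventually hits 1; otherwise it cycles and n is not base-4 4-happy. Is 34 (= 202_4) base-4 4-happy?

34 = (2,0,2)_4 → 2⁴ + 0⁴ + 2⁴ = 16 + 0 + 16 = 32
32 = (2,0,0)_4 → 2⁴ + 0⁴ + 0⁴ = 16 + 0 + 0 = 16
16 = (1,0,0)_4 → 1⁴ + 0⁴ + 0⁴ = 1 + 0 + 0 = 1  — reached 1.

base-4 4-happy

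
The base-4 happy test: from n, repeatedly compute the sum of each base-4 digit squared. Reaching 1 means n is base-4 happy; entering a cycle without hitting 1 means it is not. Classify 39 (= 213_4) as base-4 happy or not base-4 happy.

base-4 happy

39 = (2,1,3)_4 → 2² + 1² + 3² = 4 + 1 + 9 = 14
14 = (3,2)_4 → 3² + 2² = 9 + 4 = 13
13 = (3,1)_4 → 3² + 1² = 9 + 1 = 10
10 = (2,2)_4 → 2² + 2² = 4 + 4 = 8
8 = (2,0)_4 → 2² + 0² = 4 + 0 = 4
4 = (1,0)_4 → 1² + 0² = 1 + 0 = 1  — reached 1.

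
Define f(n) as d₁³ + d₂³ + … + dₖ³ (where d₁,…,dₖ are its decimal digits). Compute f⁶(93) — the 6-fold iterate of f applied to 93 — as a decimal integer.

93 → 9³ + 3³ = 729 + 27 = 756
756 → 7³ + 5³ + 6³ = 343 + 125 + 216 = 684
684 → 6³ + 8³ + 4³ = 216 + 512 + 64 = 792
792 → 7³ + 9³ + 2³ = 343 + 729 + 8 = 1080
1080 → 1³ + 0³ + 8³ + 0³ = 1 + 0 + 512 + 0 = 513
513 → 5³ + 1³ + 3³ = 125 + 1 + 27 = 153

153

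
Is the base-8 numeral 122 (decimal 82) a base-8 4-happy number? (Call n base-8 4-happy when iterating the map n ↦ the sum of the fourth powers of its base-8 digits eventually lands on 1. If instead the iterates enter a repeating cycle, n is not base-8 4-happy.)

82 = (1,2,2)_8 → 1⁴ + 2⁴ + 2⁴ = 33
33 = (4,1)_8 → 4⁴ + 1⁴ = 257
257 = (4,0,1)_8 → 4⁴ + 0⁴ + 1⁴ = 257  — 257 already seen; the sequence cycles without reaching 1.

not base-8 4-happy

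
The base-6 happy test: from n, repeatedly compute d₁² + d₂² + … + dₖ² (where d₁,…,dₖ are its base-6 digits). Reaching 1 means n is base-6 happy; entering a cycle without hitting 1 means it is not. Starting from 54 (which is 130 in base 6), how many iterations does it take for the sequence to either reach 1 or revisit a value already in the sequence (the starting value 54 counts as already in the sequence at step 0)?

54 = (1,3,0)_6 → 1² + 3² + 0² = 1 + 9 + 0 = 10
10 = (1,4)_6 → 1² + 4² = 1 + 16 = 17
17 = (2,5)_6 → 2² + 5² = 4 + 25 = 29
29 = (4,5)_6 → 4² + 5² = 16 + 25 = 41
41 = (1,0,5)_6 → 1² + 0² + 5² = 1 + 0 + 25 = 26
26 = (4,2)_6 → 4² + 2² = 16 + 4 = 20
20 = (3,2)_6 → 3² + 2² = 9 + 4 = 13
13 = (2,1)_6 → 2² + 1² = 4 + 1 = 5
5 = (5)_6 → 5² = 25
25 = (4,1)_6 → 4² + 1² = 16 + 1 = 17  — 17 repeats.
That took 10 steps.

10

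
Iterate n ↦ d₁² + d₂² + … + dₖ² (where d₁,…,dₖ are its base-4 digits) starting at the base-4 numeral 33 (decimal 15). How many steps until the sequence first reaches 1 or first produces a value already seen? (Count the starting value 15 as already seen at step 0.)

15 = (3,3)_4 → 3² + 3² = 18
18 = (1,0,2)_4 → 1² + 0² + 2² = 5
5 = (1,1)_4 → 1² + 1² = 2
2 = (2)_4 → 2² = 4
4 = (1,0)_4 → 1² + 0² = 1  — reached 1.
That took 5 steps.

5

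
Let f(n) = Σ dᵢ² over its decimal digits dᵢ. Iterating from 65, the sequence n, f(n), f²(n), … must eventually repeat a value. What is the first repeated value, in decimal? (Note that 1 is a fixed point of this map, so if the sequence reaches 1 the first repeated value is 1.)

65 → 61
61 → 37
37 → 58
58 → 89
89 → 145
145 → 42
42 → 20
20 → 4
4 → 16
16 → 37  — 37 already appeared earlier.

37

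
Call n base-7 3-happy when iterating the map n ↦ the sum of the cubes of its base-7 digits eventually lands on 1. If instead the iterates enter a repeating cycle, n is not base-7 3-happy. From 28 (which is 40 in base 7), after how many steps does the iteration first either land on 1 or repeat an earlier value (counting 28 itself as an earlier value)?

3

28 = (4,0)_7 → 4³ + 0³ = 64 + 0 = 64
64 = (1,2,1)_7 → 1³ + 2³ + 1³ = 1 + 8 + 1 = 10
10 = (1,3)_7 → 1³ + 3³ = 1 + 27 = 28  — 28 repeats.
That took 3 steps.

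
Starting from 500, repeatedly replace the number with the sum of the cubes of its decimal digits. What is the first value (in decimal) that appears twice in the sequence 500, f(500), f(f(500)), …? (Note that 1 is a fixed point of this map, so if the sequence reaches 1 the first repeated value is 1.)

371

500 → 5³ + 0³ + 0³ = 125 + 0 + 0 = 125
125 → 1³ + 2³ + 5³ = 1 + 8 + 125 = 134
134 → 1³ + 3³ + 4³ = 1 + 27 + 64 = 92
92 → 9³ + 2³ = 729 + 8 = 737
737 → 7³ + 3³ + 7³ = 343 + 27 + 343 = 713
713 → 7³ + 1³ + 3³ = 343 + 1 + 27 = 371
371 → 3³ + 7³ + 1³ = 27 + 343 + 1 = 371  — 371 already appeared earlier.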